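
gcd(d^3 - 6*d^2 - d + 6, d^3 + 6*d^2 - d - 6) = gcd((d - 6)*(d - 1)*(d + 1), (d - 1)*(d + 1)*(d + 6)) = d^2 - 1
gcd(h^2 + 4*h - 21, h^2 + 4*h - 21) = h^2 + 4*h - 21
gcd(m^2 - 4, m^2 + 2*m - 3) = 1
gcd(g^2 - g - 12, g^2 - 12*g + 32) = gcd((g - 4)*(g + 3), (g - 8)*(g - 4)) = g - 4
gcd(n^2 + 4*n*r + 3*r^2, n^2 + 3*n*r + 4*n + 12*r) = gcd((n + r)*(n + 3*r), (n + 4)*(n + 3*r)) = n + 3*r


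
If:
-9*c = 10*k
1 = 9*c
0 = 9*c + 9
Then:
No Solution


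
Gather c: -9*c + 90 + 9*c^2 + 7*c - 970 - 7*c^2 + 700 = 2*c^2 - 2*c - 180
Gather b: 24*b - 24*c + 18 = 24*b - 24*c + 18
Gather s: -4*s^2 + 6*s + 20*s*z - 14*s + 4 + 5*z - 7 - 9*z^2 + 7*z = -4*s^2 + s*(20*z - 8) - 9*z^2 + 12*z - 3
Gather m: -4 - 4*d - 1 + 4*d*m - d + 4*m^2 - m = -5*d + 4*m^2 + m*(4*d - 1) - 5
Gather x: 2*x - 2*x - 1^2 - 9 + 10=0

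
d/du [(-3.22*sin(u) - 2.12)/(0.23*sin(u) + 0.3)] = -0.4784*cos(u)/(0.23*sin(u) + 0.3)^2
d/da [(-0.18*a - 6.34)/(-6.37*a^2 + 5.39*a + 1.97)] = (-1.1466*a^2 - 80.7716*a + 33.818)/(40.5769*a^4 - 68.6686*a^3 + 3.9543*a^2 + 21.2366*a + 3.8809)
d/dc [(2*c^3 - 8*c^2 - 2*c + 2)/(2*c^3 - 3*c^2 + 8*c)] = 2*(5*c^4 + 20*c^3 - 41*c^2 + 6*c - 8)/(c^2*(4*c^4 - 12*c^3 + 41*c^2 - 48*c + 64))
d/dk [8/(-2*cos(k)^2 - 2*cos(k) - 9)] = -(16*sin(k) + 16*sin(2*k))/(2*cos(k) + cos(2*k) + 10)^2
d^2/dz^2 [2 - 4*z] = 0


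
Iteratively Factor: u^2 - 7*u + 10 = (u - 5)*(u - 2)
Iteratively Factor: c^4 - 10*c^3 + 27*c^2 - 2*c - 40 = (c - 4)*(c^3 - 6*c^2 + 3*c + 10) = (c - 5)*(c - 4)*(c^2 - c - 2) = (c - 5)*(c - 4)*(c - 2)*(c + 1)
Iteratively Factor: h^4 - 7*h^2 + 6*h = (h - 2)*(h^3 + 2*h^2 - 3*h) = (h - 2)*(h + 3)*(h^2 - h) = h*(h - 2)*(h + 3)*(h - 1)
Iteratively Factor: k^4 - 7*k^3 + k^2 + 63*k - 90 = (k + 3)*(k^3 - 10*k^2 + 31*k - 30) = (k - 2)*(k + 3)*(k^2 - 8*k + 15) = (k - 5)*(k - 2)*(k + 3)*(k - 3)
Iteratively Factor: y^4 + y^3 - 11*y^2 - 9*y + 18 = (y - 1)*(y^3 + 2*y^2 - 9*y - 18) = (y - 3)*(y - 1)*(y^2 + 5*y + 6) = (y - 3)*(y - 1)*(y + 2)*(y + 3)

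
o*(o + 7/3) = o^2 + 7*o/3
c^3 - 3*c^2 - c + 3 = (c - 3)*(c - 1)*(c + 1)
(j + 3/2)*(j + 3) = j^2 + 9*j/2 + 9/2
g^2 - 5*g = g*(g - 5)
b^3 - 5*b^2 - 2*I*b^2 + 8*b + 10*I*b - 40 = (b - 5)*(b - 4*I)*(b + 2*I)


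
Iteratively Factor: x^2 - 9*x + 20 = (x - 4)*(x - 5)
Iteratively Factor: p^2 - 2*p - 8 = (p - 4)*(p + 2)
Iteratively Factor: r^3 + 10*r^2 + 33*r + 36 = (r + 3)*(r^2 + 7*r + 12) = (r + 3)*(r + 4)*(r + 3)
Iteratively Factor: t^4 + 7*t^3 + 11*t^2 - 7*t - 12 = (t + 1)*(t^3 + 6*t^2 + 5*t - 12) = (t - 1)*(t + 1)*(t^2 + 7*t + 12) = (t - 1)*(t + 1)*(t + 4)*(t + 3)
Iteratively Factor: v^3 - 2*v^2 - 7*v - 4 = (v + 1)*(v^2 - 3*v - 4) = (v + 1)^2*(v - 4)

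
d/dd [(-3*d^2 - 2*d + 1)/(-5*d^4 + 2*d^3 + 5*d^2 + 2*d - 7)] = 2*(-15*d^5 - 12*d^4 + 14*d^3 - d^2 + 16*d + 6)/(25*d^8 - 20*d^7 - 46*d^6 + 103*d^4 - 8*d^3 - 66*d^2 - 28*d + 49)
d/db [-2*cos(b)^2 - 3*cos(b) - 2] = (4*cos(b) + 3)*sin(b)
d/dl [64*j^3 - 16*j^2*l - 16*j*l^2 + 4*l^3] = -16*j^2 - 32*j*l + 12*l^2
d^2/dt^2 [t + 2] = 0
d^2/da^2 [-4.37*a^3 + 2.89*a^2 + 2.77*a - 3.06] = 5.78 - 26.22*a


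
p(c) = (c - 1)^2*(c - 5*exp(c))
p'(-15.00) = 736.00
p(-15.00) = -3840.00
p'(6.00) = -70515.04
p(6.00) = -50278.60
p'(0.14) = 6.14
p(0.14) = -4.15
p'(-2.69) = 31.35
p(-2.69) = -41.25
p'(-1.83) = 16.48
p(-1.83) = -21.08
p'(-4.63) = 82.83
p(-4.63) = -148.30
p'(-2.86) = 34.92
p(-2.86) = -46.88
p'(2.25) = -185.53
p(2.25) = -70.61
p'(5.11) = -20742.76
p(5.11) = -13906.28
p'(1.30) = -11.79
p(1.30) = -1.53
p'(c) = (1 - 5*exp(c))*(c - 1)^2 + (c - 5*exp(c))*(2*c - 2) = (c - 1)*(2*c + (1 - 5*exp(c))*(c - 1) - 10*exp(c))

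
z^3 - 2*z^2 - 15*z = z*(z - 5)*(z + 3)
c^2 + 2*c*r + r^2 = (c + r)^2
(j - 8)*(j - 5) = j^2 - 13*j + 40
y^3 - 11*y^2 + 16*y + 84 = (y - 7)*(y - 6)*(y + 2)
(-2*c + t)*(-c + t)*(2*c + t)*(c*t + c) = 4*c^4*t + 4*c^4 - 4*c^3*t^2 - 4*c^3*t - c^2*t^3 - c^2*t^2 + c*t^4 + c*t^3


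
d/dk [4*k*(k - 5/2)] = 8*k - 10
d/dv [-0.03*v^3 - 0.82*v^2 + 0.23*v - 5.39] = -0.09*v^2 - 1.64*v + 0.23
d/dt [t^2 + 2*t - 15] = 2*t + 2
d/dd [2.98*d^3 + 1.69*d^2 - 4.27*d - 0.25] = 8.94*d^2 + 3.38*d - 4.27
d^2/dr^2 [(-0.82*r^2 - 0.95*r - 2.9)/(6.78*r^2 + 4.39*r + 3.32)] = (-38.526672*r^3 - 689.102928*r^2 - 389.59236*r + 28.392884)/(311.665752*r^6 + 605.403828*r^5 + 849.839778*r^4 + 677.507383*r^3 + 416.145732*r^2 + 145.165008*r + 36.594368)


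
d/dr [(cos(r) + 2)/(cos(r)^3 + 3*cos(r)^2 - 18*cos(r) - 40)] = (sin(r) + sin(2*r))/((cos(r) - 4)^2*(cos(r) + 5)^2)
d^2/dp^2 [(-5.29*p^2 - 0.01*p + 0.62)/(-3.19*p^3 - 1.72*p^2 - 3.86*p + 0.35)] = (107.663138*p^6 + 0.610566000000176*p^5 - 466.208292*p^4 - 42.1709019999999*p^3 - 37.5696359999999*p^2 - 28.815084*p - 17.898914)/(32.461759*p^9 + 52.508676*p^8 + 146.151126*p^7 + 121.477831*p^6 + 165.325164*p^5 + 47.917476*p^4 + 44.742461*p^3 - 15.01248*p^2 + 1.41855*p - 0.042875)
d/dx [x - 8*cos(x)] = 8*sin(x) + 1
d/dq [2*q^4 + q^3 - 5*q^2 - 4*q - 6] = 8*q^3 + 3*q^2 - 10*q - 4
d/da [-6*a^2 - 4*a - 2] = -12*a - 4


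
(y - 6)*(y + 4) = y^2 - 2*y - 24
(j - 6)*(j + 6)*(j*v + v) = j^3*v + j^2*v - 36*j*v - 36*v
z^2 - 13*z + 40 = (z - 8)*(z - 5)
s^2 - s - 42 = (s - 7)*(s + 6)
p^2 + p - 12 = (p - 3)*(p + 4)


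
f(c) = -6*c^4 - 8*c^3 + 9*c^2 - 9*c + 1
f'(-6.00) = 4203.00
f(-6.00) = -5669.00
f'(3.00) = -819.00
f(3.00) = -647.00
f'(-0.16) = -12.40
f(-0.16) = 2.70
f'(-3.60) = 734.90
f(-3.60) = -484.48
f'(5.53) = -4702.10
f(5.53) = -6737.59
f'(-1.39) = -15.94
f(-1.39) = 29.99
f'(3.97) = -1817.50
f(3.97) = -1883.88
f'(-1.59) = -1.82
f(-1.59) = 31.87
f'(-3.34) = 557.38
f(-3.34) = -317.15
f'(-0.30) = -15.91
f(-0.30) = 4.68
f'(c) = -24*c^3 - 24*c^2 + 18*c - 9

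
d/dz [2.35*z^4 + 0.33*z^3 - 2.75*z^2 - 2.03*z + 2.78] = 9.4*z^3 + 0.99*z^2 - 5.5*z - 2.03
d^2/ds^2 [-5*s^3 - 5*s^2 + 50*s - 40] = -30*s - 10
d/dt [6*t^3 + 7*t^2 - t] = 18*t^2 + 14*t - 1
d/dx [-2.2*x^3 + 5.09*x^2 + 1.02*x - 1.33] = -6.6*x^2 + 10.18*x + 1.02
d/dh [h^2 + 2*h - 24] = 2*h + 2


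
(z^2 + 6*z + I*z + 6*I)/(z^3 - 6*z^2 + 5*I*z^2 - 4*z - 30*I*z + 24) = (z + 6)/(z^2 + z*(-6 + 4*I) - 24*I)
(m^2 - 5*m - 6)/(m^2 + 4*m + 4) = (m^2 - 5*m - 6)/(m^2 + 4*m + 4)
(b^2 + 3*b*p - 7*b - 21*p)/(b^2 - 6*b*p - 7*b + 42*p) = (-b - 3*p)/(-b + 6*p)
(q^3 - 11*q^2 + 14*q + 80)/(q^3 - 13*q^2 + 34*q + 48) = (q^2 - 3*q - 10)/(q^2 - 5*q - 6)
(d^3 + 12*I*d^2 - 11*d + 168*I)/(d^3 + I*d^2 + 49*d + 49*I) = (d^2 + 5*I*d + 24)/(d^2 - 6*I*d + 7)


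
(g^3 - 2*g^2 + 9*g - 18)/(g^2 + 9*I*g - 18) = (g^2 - g*(2 + 3*I) + 6*I)/(g + 6*I)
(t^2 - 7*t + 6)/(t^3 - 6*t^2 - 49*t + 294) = (t - 1)/(t^2 - 49)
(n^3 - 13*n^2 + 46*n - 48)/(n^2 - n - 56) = (n^2 - 5*n + 6)/(n + 7)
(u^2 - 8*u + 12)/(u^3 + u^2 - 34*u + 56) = (u - 6)/(u^2 + 3*u - 28)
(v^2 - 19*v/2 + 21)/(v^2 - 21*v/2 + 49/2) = (v - 6)/(v - 7)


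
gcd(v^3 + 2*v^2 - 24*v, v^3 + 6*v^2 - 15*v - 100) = v - 4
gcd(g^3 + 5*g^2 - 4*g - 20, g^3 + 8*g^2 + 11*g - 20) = g + 5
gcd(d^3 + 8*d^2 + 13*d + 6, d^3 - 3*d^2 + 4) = d + 1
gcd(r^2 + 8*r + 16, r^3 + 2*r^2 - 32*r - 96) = r^2 + 8*r + 16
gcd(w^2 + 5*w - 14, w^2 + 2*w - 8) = w - 2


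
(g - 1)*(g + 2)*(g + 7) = g^3 + 8*g^2 + 5*g - 14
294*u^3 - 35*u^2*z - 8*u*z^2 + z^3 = (-7*u + z)^2*(6*u + z)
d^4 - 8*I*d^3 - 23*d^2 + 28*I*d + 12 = (d - 3*I)*(d - 2*I)^2*(d - I)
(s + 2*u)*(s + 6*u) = s^2 + 8*s*u + 12*u^2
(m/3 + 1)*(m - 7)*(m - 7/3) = m^3/3 - 19*m^2/9 - 35*m/9 + 49/3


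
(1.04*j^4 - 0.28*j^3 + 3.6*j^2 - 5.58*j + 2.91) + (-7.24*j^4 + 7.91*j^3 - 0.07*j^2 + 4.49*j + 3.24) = -6.2*j^4 + 7.63*j^3 + 3.53*j^2 - 1.09*j + 6.15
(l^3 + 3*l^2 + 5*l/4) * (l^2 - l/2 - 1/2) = l^5 + 5*l^4/2 - 3*l^3/4 - 17*l^2/8 - 5*l/8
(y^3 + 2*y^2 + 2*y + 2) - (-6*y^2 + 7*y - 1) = y^3 + 8*y^2 - 5*y + 3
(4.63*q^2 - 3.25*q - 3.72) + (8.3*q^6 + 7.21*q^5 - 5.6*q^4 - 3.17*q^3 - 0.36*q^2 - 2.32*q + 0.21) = 8.3*q^6 + 7.21*q^5 - 5.6*q^4 - 3.17*q^3 + 4.27*q^2 - 5.57*q - 3.51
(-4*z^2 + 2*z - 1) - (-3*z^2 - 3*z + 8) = -z^2 + 5*z - 9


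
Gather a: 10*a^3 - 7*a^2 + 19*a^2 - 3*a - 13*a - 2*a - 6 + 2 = 10*a^3 + 12*a^2 - 18*a - 4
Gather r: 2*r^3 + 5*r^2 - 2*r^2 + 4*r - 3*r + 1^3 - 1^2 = 2*r^3 + 3*r^2 + r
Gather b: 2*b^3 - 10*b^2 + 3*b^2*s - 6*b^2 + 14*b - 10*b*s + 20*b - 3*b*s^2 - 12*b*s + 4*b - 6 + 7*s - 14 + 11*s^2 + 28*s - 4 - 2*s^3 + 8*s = 2*b^3 + b^2*(3*s - 16) + b*(-3*s^2 - 22*s + 38) - 2*s^3 + 11*s^2 + 43*s - 24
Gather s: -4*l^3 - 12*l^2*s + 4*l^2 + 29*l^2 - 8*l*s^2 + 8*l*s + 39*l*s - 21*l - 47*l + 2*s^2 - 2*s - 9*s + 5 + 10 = -4*l^3 + 33*l^2 - 68*l + s^2*(2 - 8*l) + s*(-12*l^2 + 47*l - 11) + 15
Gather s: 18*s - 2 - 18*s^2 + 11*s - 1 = -18*s^2 + 29*s - 3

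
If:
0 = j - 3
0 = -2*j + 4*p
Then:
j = 3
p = 3/2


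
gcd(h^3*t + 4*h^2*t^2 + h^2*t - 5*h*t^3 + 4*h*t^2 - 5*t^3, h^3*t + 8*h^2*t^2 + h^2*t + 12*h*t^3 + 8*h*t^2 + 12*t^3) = h*t + t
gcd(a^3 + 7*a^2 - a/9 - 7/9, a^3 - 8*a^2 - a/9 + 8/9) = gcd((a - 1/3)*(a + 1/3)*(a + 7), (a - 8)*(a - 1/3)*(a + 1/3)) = a^2 - 1/9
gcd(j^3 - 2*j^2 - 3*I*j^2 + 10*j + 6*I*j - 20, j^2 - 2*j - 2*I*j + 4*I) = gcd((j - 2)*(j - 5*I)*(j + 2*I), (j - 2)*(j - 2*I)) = j - 2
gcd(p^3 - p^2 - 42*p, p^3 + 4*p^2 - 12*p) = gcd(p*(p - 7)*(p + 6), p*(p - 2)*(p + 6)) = p^2 + 6*p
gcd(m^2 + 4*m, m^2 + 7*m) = m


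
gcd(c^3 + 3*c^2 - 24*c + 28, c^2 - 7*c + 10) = c - 2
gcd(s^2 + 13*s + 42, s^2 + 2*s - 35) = s + 7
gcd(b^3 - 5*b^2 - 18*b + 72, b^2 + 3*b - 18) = b - 3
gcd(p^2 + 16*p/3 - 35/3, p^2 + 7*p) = p + 7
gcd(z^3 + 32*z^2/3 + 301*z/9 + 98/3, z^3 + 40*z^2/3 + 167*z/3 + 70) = z^2 + 25*z/3 + 14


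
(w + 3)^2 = w^2 + 6*w + 9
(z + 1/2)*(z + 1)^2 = z^3 + 5*z^2/2 + 2*z + 1/2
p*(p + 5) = p^2 + 5*p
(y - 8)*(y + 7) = y^2 - y - 56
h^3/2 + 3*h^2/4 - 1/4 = (h/2 + 1/2)*(h - 1/2)*(h + 1)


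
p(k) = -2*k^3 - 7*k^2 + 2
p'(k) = -6*k^2 - 14*k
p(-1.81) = -9.07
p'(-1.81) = 5.68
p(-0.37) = 1.14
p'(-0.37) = 4.36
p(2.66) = -85.17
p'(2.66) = -79.69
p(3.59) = -180.75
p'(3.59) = -127.59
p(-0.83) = -1.68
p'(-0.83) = 7.49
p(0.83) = -3.97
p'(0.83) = -15.75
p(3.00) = -115.00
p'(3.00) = -96.00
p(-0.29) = 1.46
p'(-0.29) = 3.56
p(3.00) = -115.00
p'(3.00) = -96.00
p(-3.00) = -7.00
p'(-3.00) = -12.00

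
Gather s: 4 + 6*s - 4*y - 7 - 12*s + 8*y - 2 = -6*s + 4*y - 5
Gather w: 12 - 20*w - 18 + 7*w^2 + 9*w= 7*w^2 - 11*w - 6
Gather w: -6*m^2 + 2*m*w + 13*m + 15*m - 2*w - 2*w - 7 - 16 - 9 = -6*m^2 + 28*m + w*(2*m - 4) - 32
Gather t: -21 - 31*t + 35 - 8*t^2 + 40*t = -8*t^2 + 9*t + 14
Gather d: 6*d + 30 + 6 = 6*d + 36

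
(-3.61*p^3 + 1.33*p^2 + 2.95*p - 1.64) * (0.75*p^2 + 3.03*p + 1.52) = -2.7075*p^5 - 9.9408*p^4 + 0.7552*p^3 + 9.7301*p^2 - 0.485199999999999*p - 2.4928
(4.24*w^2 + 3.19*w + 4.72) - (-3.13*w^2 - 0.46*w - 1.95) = 7.37*w^2 + 3.65*w + 6.67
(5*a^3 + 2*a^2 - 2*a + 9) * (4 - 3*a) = -15*a^4 + 14*a^3 + 14*a^2 - 35*a + 36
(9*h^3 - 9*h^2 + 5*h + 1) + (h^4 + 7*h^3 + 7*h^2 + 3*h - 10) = h^4 + 16*h^3 - 2*h^2 + 8*h - 9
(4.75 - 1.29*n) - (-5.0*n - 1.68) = 3.71*n + 6.43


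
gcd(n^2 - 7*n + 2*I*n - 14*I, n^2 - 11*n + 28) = n - 7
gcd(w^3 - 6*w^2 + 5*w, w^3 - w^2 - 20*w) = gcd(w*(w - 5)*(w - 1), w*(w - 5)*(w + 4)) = w^2 - 5*w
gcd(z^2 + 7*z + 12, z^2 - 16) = z + 4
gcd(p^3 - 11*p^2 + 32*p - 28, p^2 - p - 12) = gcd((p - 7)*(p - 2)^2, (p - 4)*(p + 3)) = 1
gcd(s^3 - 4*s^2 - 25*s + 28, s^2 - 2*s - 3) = 1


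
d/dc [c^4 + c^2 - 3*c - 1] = 4*c^3 + 2*c - 3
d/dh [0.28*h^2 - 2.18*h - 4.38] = 0.56*h - 2.18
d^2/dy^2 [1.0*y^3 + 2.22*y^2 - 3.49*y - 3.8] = 6.0*y + 4.44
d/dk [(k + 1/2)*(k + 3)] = 2*k + 7/2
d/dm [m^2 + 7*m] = 2*m + 7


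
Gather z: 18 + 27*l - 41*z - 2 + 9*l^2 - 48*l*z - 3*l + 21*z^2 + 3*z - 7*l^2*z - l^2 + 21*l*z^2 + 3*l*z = 8*l^2 + 24*l + z^2*(21*l + 21) + z*(-7*l^2 - 45*l - 38) + 16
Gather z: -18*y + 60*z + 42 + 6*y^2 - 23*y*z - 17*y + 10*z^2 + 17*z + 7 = 6*y^2 - 35*y + 10*z^2 + z*(77 - 23*y) + 49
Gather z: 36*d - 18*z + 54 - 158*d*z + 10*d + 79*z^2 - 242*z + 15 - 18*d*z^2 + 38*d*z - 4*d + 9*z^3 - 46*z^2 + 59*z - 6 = 42*d + 9*z^3 + z^2*(33 - 18*d) + z*(-120*d - 201) + 63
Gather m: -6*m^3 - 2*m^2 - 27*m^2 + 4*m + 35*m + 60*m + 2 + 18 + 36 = -6*m^3 - 29*m^2 + 99*m + 56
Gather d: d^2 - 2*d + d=d^2 - d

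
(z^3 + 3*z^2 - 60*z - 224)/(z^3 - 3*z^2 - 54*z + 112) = (z + 4)/(z - 2)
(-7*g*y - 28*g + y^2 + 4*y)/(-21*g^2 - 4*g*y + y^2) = (y + 4)/(3*g + y)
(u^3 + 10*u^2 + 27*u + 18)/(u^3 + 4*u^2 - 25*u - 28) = (u^2 + 9*u + 18)/(u^2 + 3*u - 28)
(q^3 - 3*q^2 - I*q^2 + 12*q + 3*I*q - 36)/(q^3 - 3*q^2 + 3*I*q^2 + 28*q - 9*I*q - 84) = (q + 3*I)/(q + 7*I)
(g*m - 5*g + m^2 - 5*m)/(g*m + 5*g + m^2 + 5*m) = (m - 5)/(m + 5)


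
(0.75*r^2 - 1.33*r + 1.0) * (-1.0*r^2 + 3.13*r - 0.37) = -0.75*r^4 + 3.6775*r^3 - 5.4404*r^2 + 3.6221*r - 0.37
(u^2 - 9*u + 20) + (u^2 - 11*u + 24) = 2*u^2 - 20*u + 44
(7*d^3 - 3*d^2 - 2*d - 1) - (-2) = 7*d^3 - 3*d^2 - 2*d + 1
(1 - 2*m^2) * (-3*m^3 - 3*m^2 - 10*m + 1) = 6*m^5 + 6*m^4 + 17*m^3 - 5*m^2 - 10*m + 1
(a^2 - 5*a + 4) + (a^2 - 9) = 2*a^2 - 5*a - 5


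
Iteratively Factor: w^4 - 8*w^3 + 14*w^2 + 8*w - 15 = (w + 1)*(w^3 - 9*w^2 + 23*w - 15) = (w - 3)*(w + 1)*(w^2 - 6*w + 5) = (w - 3)*(w - 1)*(w + 1)*(w - 5)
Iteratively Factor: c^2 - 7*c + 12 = (c - 4)*(c - 3)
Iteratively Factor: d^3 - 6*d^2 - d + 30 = (d - 5)*(d^2 - d - 6) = (d - 5)*(d - 3)*(d + 2)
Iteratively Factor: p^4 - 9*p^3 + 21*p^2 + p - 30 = (p + 1)*(p^3 - 10*p^2 + 31*p - 30) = (p - 5)*(p + 1)*(p^2 - 5*p + 6) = (p - 5)*(p - 3)*(p + 1)*(p - 2)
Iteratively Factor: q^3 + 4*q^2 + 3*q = (q)*(q^2 + 4*q + 3) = q*(q + 3)*(q + 1)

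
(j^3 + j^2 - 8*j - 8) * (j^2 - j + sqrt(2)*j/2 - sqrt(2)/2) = j^5 + sqrt(2)*j^4/2 - 9*j^3 - 9*sqrt(2)*j^2/2 + 8*j + 4*sqrt(2)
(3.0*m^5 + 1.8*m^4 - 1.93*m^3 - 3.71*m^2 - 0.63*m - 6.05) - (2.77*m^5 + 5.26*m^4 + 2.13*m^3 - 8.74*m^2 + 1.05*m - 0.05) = 0.23*m^5 - 3.46*m^4 - 4.06*m^3 + 5.03*m^2 - 1.68*m - 6.0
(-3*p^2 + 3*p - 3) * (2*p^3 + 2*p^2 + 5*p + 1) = -6*p^5 - 15*p^3 + 6*p^2 - 12*p - 3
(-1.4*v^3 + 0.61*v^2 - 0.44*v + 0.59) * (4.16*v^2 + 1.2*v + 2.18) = -5.824*v^5 + 0.8576*v^4 - 4.1504*v^3 + 3.2562*v^2 - 0.2512*v + 1.2862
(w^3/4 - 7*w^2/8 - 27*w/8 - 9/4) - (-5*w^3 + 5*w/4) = 21*w^3/4 - 7*w^2/8 - 37*w/8 - 9/4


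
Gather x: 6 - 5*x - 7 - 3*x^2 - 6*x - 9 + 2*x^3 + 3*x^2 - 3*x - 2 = 2*x^3 - 14*x - 12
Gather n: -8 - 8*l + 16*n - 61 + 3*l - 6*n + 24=-5*l + 10*n - 45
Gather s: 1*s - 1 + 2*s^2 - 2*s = 2*s^2 - s - 1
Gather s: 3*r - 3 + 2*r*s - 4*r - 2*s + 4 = -r + s*(2*r - 2) + 1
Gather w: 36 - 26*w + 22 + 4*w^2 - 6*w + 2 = 4*w^2 - 32*w + 60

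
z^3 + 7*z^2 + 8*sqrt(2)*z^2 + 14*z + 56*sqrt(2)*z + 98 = (z + 7)*(z + sqrt(2))*(z + 7*sqrt(2))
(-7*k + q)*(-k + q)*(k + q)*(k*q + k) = 7*k^4*q + 7*k^4 - k^3*q^2 - k^3*q - 7*k^2*q^3 - 7*k^2*q^2 + k*q^4 + k*q^3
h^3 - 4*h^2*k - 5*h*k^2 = h*(h - 5*k)*(h + k)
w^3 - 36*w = w*(w - 6)*(w + 6)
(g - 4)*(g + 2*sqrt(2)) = g^2 - 4*g + 2*sqrt(2)*g - 8*sqrt(2)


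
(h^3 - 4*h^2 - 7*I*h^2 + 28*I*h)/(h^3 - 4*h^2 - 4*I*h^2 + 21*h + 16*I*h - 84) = h/(h + 3*I)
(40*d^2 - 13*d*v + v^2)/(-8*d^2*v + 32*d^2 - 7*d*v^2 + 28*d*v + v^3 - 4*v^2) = (-5*d + v)/(d*v - 4*d + v^2 - 4*v)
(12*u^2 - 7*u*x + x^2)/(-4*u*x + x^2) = (-3*u + x)/x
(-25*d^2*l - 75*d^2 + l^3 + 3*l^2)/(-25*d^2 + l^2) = l + 3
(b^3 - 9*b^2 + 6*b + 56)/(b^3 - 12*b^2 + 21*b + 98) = (b - 4)/(b - 7)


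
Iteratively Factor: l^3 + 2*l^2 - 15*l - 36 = (l + 3)*(l^2 - l - 12) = (l + 3)^2*(l - 4)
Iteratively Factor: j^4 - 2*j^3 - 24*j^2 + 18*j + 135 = (j - 5)*(j^3 + 3*j^2 - 9*j - 27) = (j - 5)*(j + 3)*(j^2 - 9) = (j - 5)*(j + 3)^2*(j - 3)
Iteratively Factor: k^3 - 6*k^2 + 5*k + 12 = (k - 4)*(k^2 - 2*k - 3) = (k - 4)*(k - 3)*(k + 1)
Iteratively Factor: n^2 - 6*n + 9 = (n - 3)*(n - 3)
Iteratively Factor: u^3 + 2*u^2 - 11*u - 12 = (u - 3)*(u^2 + 5*u + 4) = (u - 3)*(u + 1)*(u + 4)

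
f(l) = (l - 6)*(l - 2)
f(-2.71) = 41.02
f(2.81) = -2.58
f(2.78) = -2.51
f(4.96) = -3.08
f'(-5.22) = -18.44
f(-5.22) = 81.01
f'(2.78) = -2.44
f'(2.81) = -2.38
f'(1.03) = -5.94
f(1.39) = 2.81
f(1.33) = 3.13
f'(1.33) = -5.34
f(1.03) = 4.82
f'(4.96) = 1.92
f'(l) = 2*l - 8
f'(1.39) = -5.22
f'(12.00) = 16.00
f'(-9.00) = -26.00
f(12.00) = 60.00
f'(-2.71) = -13.42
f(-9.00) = 165.00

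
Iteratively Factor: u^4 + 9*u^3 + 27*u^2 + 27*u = (u + 3)*(u^3 + 6*u^2 + 9*u) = u*(u + 3)*(u^2 + 6*u + 9) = u*(u + 3)^2*(u + 3)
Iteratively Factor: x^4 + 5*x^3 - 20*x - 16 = (x - 2)*(x^3 + 7*x^2 + 14*x + 8) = (x - 2)*(x + 1)*(x^2 + 6*x + 8) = (x - 2)*(x + 1)*(x + 2)*(x + 4)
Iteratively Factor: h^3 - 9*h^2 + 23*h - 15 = (h - 5)*(h^2 - 4*h + 3) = (h - 5)*(h - 3)*(h - 1)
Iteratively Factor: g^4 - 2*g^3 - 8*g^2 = (g + 2)*(g^3 - 4*g^2) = g*(g + 2)*(g^2 - 4*g) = g^2*(g + 2)*(g - 4)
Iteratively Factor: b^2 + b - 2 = (b - 1)*(b + 2)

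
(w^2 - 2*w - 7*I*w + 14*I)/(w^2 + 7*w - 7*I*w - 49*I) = (w - 2)/(w + 7)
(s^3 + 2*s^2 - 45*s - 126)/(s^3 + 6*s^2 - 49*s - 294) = (s + 3)/(s + 7)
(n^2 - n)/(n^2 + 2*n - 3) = n/(n + 3)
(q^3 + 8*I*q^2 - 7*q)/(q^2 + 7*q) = (q^2 + 8*I*q - 7)/(q + 7)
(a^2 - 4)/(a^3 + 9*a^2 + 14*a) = (a - 2)/(a*(a + 7))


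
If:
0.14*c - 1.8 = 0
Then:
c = 12.86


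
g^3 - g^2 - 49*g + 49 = (g - 7)*(g - 1)*(g + 7)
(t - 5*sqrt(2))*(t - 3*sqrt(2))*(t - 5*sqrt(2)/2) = t^3 - 21*sqrt(2)*t^2/2 + 70*t - 75*sqrt(2)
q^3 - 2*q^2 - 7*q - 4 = (q - 4)*(q + 1)^2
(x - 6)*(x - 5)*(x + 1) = x^3 - 10*x^2 + 19*x + 30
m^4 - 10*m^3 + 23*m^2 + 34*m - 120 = (m - 5)*(m - 4)*(m - 3)*(m + 2)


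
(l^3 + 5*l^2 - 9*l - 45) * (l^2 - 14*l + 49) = l^5 - 9*l^4 - 30*l^3 + 326*l^2 + 189*l - 2205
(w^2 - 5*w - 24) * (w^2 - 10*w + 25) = w^4 - 15*w^3 + 51*w^2 + 115*w - 600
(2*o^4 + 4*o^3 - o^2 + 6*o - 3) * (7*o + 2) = 14*o^5 + 32*o^4 + o^3 + 40*o^2 - 9*o - 6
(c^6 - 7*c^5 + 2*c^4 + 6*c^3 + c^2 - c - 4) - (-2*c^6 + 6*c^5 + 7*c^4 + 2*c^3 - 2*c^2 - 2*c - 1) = 3*c^6 - 13*c^5 - 5*c^4 + 4*c^3 + 3*c^2 + c - 3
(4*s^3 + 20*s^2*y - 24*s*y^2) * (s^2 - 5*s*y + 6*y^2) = 4*s^5 - 100*s^3*y^2 + 240*s^2*y^3 - 144*s*y^4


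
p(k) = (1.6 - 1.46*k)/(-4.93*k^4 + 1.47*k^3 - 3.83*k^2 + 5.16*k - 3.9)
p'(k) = (1.6 - 1.46*k)*(19.72*k^3 - 4.41*k^2 + 7.66*k - 5.16)/(-4.93*k^4 + 1.47*k^3 - 3.83*k^2 + 5.16*k - 3.9)^2 - 1.46/(-4.93*k^4 + 1.47*k^3 - 3.83*k^2 + 5.16*k - 3.9) = (-21.5934*k^4 + 35.8444*k^3 - 12.6478*k^2 + 12.256*k - 2.562)/(24.3049*k^8 - 14.4942*k^7 + 39.9247*k^6 - 62.1378*k^5 + 68.2933*k^4 - 50.9916*k^3 + 56.4996*k^2 - 40.248*k + 15.21)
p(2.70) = 0.01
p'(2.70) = -0.01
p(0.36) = -0.42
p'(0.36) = 0.23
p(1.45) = 0.02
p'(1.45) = 0.01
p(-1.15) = -0.13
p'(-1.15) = -0.19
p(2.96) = 0.01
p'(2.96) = -0.01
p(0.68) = -0.22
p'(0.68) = 0.87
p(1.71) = 0.02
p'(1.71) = -0.01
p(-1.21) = -0.12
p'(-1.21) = -0.17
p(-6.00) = -0.00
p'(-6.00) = -0.00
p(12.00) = 0.00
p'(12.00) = -0.00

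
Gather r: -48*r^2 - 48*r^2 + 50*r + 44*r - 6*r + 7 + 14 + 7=-96*r^2 + 88*r + 28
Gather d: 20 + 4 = 24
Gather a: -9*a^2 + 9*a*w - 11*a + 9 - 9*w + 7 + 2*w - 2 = -9*a^2 + a*(9*w - 11) - 7*w + 14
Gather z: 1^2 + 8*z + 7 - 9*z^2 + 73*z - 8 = -9*z^2 + 81*z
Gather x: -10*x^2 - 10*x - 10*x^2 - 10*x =-20*x^2 - 20*x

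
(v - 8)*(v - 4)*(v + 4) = v^3 - 8*v^2 - 16*v + 128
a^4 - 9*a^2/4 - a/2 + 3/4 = (a - 3/2)*(a - 1/2)*(a + 1)^2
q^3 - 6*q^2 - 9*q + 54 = (q - 6)*(q - 3)*(q + 3)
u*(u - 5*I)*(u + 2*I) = u^3 - 3*I*u^2 + 10*u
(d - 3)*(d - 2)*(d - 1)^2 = d^4 - 7*d^3 + 17*d^2 - 17*d + 6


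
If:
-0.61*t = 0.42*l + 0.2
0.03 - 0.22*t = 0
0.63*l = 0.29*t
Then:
No Solution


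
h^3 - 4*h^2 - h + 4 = (h - 4)*(h - 1)*(h + 1)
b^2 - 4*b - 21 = (b - 7)*(b + 3)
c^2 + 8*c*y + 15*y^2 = (c + 3*y)*(c + 5*y)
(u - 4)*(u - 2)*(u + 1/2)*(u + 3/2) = u^4 - 4*u^3 - 13*u^2/4 + 23*u/2 + 6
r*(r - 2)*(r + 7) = r^3 + 5*r^2 - 14*r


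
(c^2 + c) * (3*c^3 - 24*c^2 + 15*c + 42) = 3*c^5 - 21*c^4 - 9*c^3 + 57*c^2 + 42*c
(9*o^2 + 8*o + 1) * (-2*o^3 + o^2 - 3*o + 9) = -18*o^5 - 7*o^4 - 21*o^3 + 58*o^2 + 69*o + 9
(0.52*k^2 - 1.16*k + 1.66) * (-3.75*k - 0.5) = -1.95*k^3 + 4.09*k^2 - 5.645*k - 0.83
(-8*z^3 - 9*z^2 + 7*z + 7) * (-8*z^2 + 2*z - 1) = 64*z^5 + 56*z^4 - 66*z^3 - 33*z^2 + 7*z - 7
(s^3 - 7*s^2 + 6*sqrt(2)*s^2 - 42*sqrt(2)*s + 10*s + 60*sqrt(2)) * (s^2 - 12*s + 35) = s^5 - 19*s^4 + 6*sqrt(2)*s^4 - 114*sqrt(2)*s^3 + 129*s^3 - 365*s^2 + 774*sqrt(2)*s^2 - 2190*sqrt(2)*s + 350*s + 2100*sqrt(2)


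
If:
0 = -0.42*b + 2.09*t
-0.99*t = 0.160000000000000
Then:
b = -0.80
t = -0.16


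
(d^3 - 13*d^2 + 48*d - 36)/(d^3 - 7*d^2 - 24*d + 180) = (d - 1)/(d + 5)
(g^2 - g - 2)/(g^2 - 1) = (g - 2)/(g - 1)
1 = 1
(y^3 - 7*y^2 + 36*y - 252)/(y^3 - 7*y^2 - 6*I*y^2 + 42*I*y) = (y + 6*I)/y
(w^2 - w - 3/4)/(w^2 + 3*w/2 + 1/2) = (w - 3/2)/(w + 1)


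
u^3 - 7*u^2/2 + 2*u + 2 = (u - 2)^2*(u + 1/2)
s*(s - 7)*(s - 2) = s^3 - 9*s^2 + 14*s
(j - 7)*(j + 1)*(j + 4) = j^3 - 2*j^2 - 31*j - 28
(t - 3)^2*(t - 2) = t^3 - 8*t^2 + 21*t - 18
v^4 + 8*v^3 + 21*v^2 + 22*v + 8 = (v + 1)^2*(v + 2)*(v + 4)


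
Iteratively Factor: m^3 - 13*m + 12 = (m - 1)*(m^2 + m - 12) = (m - 3)*(m - 1)*(m + 4)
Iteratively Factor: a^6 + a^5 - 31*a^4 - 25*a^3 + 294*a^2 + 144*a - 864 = (a + 3)*(a^5 - 2*a^4 - 25*a^3 + 50*a^2 + 144*a - 288) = (a + 3)*(a + 4)*(a^4 - 6*a^3 - a^2 + 54*a - 72) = (a - 2)*(a + 3)*(a + 4)*(a^3 - 4*a^2 - 9*a + 36) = (a - 4)*(a - 2)*(a + 3)*(a + 4)*(a^2 - 9) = (a - 4)*(a - 2)*(a + 3)^2*(a + 4)*(a - 3)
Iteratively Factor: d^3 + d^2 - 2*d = (d - 1)*(d^2 + 2*d) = d*(d - 1)*(d + 2)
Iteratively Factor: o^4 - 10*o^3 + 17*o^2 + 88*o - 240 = (o - 4)*(o^3 - 6*o^2 - 7*o + 60) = (o - 5)*(o - 4)*(o^2 - o - 12) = (o - 5)*(o - 4)*(o + 3)*(o - 4)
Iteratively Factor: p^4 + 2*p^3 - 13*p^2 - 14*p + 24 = (p - 1)*(p^3 + 3*p^2 - 10*p - 24) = (p - 3)*(p - 1)*(p^2 + 6*p + 8) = (p - 3)*(p - 1)*(p + 2)*(p + 4)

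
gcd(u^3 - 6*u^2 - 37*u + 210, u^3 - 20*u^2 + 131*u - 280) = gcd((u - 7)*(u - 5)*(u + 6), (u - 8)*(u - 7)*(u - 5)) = u^2 - 12*u + 35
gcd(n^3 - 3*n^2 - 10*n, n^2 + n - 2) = n + 2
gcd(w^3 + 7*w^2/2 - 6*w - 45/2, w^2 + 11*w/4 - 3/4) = w + 3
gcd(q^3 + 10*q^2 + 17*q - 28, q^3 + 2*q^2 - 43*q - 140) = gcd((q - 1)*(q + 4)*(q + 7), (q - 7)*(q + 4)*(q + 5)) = q + 4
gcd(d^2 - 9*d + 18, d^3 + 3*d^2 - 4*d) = 1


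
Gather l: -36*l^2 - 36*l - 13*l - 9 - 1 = -36*l^2 - 49*l - 10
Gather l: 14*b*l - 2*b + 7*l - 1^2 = -2*b + l*(14*b + 7) - 1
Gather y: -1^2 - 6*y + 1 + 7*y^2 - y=7*y^2 - 7*y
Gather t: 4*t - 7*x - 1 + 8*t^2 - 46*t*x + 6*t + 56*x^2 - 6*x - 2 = 8*t^2 + t*(10 - 46*x) + 56*x^2 - 13*x - 3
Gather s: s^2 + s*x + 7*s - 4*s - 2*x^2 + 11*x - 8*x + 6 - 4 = s^2 + s*(x + 3) - 2*x^2 + 3*x + 2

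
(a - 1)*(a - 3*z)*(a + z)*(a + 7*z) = a^4 + 5*a^3*z - a^3 - 17*a^2*z^2 - 5*a^2*z - 21*a*z^3 + 17*a*z^2 + 21*z^3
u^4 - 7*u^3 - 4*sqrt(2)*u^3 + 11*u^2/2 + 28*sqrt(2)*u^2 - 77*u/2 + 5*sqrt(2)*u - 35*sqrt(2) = (u - 7)*(u - 5*sqrt(2)/2)*(u - 2*sqrt(2))*(u + sqrt(2)/2)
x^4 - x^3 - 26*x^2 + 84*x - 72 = (x - 3)*(x - 2)^2*(x + 6)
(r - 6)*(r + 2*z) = r^2 + 2*r*z - 6*r - 12*z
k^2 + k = k*(k + 1)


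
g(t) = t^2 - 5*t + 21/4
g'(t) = 2*t - 5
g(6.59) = 15.73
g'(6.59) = 8.18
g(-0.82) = 10.02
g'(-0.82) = -6.64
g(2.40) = -0.99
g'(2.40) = -0.20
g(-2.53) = 24.30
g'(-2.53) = -10.06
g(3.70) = 0.44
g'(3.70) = 2.40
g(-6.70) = 83.64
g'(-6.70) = -18.40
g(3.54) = 0.08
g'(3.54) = 2.08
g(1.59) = -0.17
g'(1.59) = -1.82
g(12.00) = 89.25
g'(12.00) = 19.00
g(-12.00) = 209.25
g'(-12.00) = -29.00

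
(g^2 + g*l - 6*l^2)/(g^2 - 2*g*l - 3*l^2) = (-g^2 - g*l + 6*l^2)/(-g^2 + 2*g*l + 3*l^2)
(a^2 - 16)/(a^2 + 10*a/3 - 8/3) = 3*(a - 4)/(3*a - 2)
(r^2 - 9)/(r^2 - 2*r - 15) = (r - 3)/(r - 5)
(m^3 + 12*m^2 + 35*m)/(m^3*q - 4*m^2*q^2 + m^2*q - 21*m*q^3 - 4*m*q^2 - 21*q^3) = m*(-m^2 - 12*m - 35)/(q*(-m^3 + 4*m^2*q - m^2 + 21*m*q^2 + 4*m*q + 21*q^2))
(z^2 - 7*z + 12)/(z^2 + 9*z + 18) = (z^2 - 7*z + 12)/(z^2 + 9*z + 18)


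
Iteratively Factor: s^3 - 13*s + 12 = (s - 1)*(s^2 + s - 12) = (s - 3)*(s - 1)*(s + 4)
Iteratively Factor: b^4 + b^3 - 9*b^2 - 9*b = (b + 3)*(b^3 - 2*b^2 - 3*b) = (b + 1)*(b + 3)*(b^2 - 3*b) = (b - 3)*(b + 1)*(b + 3)*(b)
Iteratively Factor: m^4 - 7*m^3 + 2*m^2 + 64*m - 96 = (m + 3)*(m^3 - 10*m^2 + 32*m - 32) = (m - 2)*(m + 3)*(m^2 - 8*m + 16) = (m - 4)*(m - 2)*(m + 3)*(m - 4)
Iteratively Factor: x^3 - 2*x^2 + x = (x)*(x^2 - 2*x + 1) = x*(x - 1)*(x - 1)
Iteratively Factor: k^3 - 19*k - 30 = (k + 3)*(k^2 - 3*k - 10) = (k + 2)*(k + 3)*(k - 5)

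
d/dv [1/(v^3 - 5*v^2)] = (10 - 3*v)/(v^3*(v - 5)^2)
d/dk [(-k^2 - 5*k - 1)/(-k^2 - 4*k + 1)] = (-k^2 - 4*k - 9)/(k^4 + 8*k^3 + 14*k^2 - 8*k + 1)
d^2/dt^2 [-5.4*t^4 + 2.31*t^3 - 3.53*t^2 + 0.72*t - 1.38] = -64.8*t^2 + 13.86*t - 7.06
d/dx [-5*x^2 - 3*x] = -10*x - 3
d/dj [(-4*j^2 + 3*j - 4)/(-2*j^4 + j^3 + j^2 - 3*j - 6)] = ((8*j - 3)*(2*j^4 - j^3 - j^2 + 3*j + 6) - (4*j^2 - 3*j + 4)*(8*j^3 - 3*j^2 - 2*j + 3))/(2*j^4 - j^3 - j^2 + 3*j + 6)^2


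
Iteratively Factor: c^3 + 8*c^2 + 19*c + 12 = (c + 3)*(c^2 + 5*c + 4) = (c + 3)*(c + 4)*(c + 1)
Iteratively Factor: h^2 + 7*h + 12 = (h + 4)*(h + 3)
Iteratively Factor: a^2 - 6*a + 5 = (a - 1)*(a - 5)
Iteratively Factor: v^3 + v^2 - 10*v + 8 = (v - 1)*(v^2 + 2*v - 8) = (v - 1)*(v + 4)*(v - 2)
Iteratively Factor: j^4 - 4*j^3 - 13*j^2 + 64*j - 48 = (j - 4)*(j^3 - 13*j + 12) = (j - 4)*(j - 1)*(j^2 + j - 12) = (j - 4)*(j - 3)*(j - 1)*(j + 4)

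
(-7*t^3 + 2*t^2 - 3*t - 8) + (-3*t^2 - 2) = -7*t^3 - t^2 - 3*t - 10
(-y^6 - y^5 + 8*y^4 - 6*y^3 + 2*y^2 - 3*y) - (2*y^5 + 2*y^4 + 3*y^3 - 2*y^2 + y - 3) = -y^6 - 3*y^5 + 6*y^4 - 9*y^3 + 4*y^2 - 4*y + 3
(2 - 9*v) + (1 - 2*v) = 3 - 11*v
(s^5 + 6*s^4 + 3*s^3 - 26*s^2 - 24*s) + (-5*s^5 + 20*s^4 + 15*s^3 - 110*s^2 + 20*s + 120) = -4*s^5 + 26*s^4 + 18*s^3 - 136*s^2 - 4*s + 120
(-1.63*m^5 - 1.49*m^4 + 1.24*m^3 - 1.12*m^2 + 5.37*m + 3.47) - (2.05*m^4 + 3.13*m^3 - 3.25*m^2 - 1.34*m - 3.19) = -1.63*m^5 - 3.54*m^4 - 1.89*m^3 + 2.13*m^2 + 6.71*m + 6.66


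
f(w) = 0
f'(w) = 0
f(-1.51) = 0.00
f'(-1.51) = 0.00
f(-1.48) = 0.00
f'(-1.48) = 0.00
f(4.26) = 0.00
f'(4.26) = 0.00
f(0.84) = 0.00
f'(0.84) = 0.00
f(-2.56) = 0.00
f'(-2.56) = 0.00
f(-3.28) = 0.00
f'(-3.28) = 0.00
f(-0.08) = 0.00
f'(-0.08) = 0.00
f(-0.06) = 0.00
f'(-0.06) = 0.00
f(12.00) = 0.00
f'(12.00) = 0.00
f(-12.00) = 0.00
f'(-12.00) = 0.00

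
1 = 1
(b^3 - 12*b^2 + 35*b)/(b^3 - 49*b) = (b - 5)/(b + 7)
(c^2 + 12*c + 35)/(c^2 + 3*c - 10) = (c + 7)/(c - 2)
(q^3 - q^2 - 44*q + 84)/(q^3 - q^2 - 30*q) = (q^2 + 5*q - 14)/(q*(q + 5))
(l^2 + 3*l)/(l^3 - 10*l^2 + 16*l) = (l + 3)/(l^2 - 10*l + 16)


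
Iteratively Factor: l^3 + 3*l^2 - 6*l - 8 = (l + 1)*(l^2 + 2*l - 8) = (l + 1)*(l + 4)*(l - 2)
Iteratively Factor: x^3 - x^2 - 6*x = (x - 3)*(x^2 + 2*x) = (x - 3)*(x + 2)*(x)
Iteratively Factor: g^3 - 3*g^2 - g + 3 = (g + 1)*(g^2 - 4*g + 3) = (g - 1)*(g + 1)*(g - 3)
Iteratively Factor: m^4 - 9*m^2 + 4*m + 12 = (m - 2)*(m^3 + 2*m^2 - 5*m - 6) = (m - 2)*(m + 1)*(m^2 + m - 6) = (m - 2)^2*(m + 1)*(m + 3)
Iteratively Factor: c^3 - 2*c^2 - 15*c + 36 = (c + 4)*(c^2 - 6*c + 9) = (c - 3)*(c + 4)*(c - 3)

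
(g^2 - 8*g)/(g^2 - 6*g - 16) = g/(g + 2)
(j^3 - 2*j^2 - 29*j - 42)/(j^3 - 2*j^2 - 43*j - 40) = (-j^3 + 2*j^2 + 29*j + 42)/(-j^3 + 2*j^2 + 43*j + 40)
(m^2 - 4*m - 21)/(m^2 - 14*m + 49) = (m + 3)/(m - 7)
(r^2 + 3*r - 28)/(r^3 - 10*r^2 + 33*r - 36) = (r + 7)/(r^2 - 6*r + 9)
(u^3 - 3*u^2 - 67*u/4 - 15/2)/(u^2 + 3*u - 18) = (4*u^3 - 12*u^2 - 67*u - 30)/(4*(u^2 + 3*u - 18))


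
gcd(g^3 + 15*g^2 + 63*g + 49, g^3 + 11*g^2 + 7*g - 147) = g^2 + 14*g + 49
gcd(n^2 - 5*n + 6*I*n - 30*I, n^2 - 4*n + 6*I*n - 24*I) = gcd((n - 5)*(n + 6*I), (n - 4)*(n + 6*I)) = n + 6*I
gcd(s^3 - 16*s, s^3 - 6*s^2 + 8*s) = s^2 - 4*s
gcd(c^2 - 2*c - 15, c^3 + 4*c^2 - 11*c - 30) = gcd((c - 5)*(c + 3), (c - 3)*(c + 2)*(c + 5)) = 1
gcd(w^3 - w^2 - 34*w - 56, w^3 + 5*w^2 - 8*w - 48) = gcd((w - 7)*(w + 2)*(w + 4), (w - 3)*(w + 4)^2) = w + 4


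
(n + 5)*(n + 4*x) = n^2 + 4*n*x + 5*n + 20*x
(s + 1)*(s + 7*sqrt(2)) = s^2 + s + 7*sqrt(2)*s + 7*sqrt(2)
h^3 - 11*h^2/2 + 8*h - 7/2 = (h - 7/2)*(h - 1)^2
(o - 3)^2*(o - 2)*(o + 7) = o^4 - o^3 - 35*o^2 + 129*o - 126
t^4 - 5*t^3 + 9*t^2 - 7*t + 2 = (t - 2)*(t - 1)^3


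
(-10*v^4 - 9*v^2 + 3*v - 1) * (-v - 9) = 10*v^5 + 90*v^4 + 9*v^3 + 78*v^2 - 26*v + 9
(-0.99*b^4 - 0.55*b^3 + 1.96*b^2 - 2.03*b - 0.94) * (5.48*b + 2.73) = -5.4252*b^5 - 5.7167*b^4 + 9.2393*b^3 - 5.7736*b^2 - 10.6931*b - 2.5662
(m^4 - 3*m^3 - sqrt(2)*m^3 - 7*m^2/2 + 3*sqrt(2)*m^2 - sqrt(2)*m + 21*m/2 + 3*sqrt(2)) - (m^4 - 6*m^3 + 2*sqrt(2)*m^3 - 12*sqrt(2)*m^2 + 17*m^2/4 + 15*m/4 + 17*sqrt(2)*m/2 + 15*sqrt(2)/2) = -3*sqrt(2)*m^3 + 3*m^3 - 31*m^2/4 + 15*sqrt(2)*m^2 - 19*sqrt(2)*m/2 + 27*m/4 - 9*sqrt(2)/2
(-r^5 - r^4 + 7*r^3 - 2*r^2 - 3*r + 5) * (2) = -2*r^5 - 2*r^4 + 14*r^3 - 4*r^2 - 6*r + 10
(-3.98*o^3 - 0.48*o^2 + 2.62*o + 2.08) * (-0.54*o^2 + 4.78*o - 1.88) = 2.1492*o^5 - 18.7652*o^4 + 3.7732*o^3 + 12.3028*o^2 + 5.0168*o - 3.9104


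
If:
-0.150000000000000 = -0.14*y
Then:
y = 1.07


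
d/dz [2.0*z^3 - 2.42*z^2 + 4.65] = z*(6.0*z - 4.84)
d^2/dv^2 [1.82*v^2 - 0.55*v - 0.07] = 3.64000000000000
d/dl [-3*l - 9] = -3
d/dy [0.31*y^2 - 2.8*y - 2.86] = 0.62*y - 2.8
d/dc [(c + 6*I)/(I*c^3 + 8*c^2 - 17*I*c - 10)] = 2*(I*c^3 - 5*c^2 + 48*I*c + 56)/(c^6 - 16*I*c^5 - 98*c^4 + 292*I*c^3 + 449*c^2 - 340*I*c - 100)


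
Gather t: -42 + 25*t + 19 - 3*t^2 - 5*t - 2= -3*t^2 + 20*t - 25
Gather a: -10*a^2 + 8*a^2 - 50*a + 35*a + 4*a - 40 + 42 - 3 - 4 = -2*a^2 - 11*a - 5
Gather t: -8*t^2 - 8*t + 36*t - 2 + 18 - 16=-8*t^2 + 28*t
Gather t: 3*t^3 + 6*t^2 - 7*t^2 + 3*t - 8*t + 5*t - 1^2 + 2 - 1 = 3*t^3 - t^2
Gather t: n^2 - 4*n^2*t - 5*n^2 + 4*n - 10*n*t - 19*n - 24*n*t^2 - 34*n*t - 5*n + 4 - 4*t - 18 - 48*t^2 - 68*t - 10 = -4*n^2 - 20*n + t^2*(-24*n - 48) + t*(-4*n^2 - 44*n - 72) - 24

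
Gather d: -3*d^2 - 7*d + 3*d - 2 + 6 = -3*d^2 - 4*d + 4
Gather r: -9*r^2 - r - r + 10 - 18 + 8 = -9*r^2 - 2*r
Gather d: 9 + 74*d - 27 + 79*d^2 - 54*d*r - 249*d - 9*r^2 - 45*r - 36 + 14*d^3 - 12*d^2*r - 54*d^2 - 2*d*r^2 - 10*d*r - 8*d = 14*d^3 + d^2*(25 - 12*r) + d*(-2*r^2 - 64*r - 183) - 9*r^2 - 45*r - 54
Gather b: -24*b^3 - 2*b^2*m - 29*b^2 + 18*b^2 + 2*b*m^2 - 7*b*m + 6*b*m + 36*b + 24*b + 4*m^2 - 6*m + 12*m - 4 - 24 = -24*b^3 + b^2*(-2*m - 11) + b*(2*m^2 - m + 60) + 4*m^2 + 6*m - 28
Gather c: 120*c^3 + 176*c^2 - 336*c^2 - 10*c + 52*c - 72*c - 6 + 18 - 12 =120*c^3 - 160*c^2 - 30*c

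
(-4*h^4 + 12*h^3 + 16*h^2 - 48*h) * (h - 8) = -4*h^5 + 44*h^4 - 80*h^3 - 176*h^2 + 384*h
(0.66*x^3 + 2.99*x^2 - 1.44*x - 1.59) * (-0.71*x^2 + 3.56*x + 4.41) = -0.4686*x^5 + 0.2267*x^4 + 14.5774*x^3 + 9.1884*x^2 - 12.0108*x - 7.0119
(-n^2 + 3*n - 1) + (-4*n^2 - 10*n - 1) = -5*n^2 - 7*n - 2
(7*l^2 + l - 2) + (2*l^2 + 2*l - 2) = 9*l^2 + 3*l - 4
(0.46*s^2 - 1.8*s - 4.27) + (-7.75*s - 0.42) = 0.46*s^2 - 9.55*s - 4.69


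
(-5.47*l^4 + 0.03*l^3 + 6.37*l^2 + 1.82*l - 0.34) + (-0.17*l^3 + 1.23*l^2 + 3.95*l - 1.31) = -5.47*l^4 - 0.14*l^3 + 7.6*l^2 + 5.77*l - 1.65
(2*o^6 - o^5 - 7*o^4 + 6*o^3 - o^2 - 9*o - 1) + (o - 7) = 2*o^6 - o^5 - 7*o^4 + 6*o^3 - o^2 - 8*o - 8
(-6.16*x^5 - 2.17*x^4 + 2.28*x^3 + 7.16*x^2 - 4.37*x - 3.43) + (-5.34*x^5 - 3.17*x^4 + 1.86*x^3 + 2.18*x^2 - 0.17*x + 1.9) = -11.5*x^5 - 5.34*x^4 + 4.14*x^3 + 9.34*x^2 - 4.54*x - 1.53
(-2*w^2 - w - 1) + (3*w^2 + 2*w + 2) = w^2 + w + 1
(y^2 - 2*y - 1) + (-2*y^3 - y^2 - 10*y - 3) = -2*y^3 - 12*y - 4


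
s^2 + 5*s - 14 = (s - 2)*(s + 7)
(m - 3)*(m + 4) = m^2 + m - 12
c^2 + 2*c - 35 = (c - 5)*(c + 7)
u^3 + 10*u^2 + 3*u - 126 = (u - 3)*(u + 6)*(u + 7)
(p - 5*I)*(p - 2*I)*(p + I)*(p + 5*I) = p^4 - I*p^3 + 27*p^2 - 25*I*p + 50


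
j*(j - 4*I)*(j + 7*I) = j^3 + 3*I*j^2 + 28*j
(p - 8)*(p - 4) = p^2 - 12*p + 32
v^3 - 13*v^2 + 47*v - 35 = (v - 7)*(v - 5)*(v - 1)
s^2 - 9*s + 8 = (s - 8)*(s - 1)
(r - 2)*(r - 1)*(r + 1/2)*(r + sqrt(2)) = r^4 - 5*r^3/2 + sqrt(2)*r^3 - 5*sqrt(2)*r^2/2 + r^2/2 + sqrt(2)*r/2 + r + sqrt(2)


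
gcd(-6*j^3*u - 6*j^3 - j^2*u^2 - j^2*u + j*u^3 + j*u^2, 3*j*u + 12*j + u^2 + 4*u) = 1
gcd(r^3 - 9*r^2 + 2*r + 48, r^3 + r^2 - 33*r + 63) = r - 3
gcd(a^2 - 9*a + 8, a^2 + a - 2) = a - 1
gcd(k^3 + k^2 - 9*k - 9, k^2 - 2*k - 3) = k^2 - 2*k - 3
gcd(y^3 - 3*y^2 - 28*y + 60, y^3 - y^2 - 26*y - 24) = y - 6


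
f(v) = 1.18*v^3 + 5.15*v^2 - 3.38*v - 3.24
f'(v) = 3.54*v^2 + 10.3*v - 3.38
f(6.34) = 483.05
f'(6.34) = 204.21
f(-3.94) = 17.85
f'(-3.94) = 10.99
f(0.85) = -1.67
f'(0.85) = 7.93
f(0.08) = -3.48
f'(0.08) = -2.53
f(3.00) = 64.83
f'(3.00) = 59.38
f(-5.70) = -35.18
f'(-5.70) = 52.92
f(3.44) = 94.11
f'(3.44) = 73.94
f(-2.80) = 20.70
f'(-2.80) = -4.47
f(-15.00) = -2776.29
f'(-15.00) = 638.62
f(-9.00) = -415.89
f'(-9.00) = 190.66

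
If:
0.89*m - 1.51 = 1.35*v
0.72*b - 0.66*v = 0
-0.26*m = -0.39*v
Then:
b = -92.28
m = -151.00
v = -100.67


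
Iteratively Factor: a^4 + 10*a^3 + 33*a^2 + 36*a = (a + 4)*(a^3 + 6*a^2 + 9*a) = (a + 3)*(a + 4)*(a^2 + 3*a) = (a + 3)^2*(a + 4)*(a)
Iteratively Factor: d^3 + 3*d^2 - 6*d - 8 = (d - 2)*(d^2 + 5*d + 4) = (d - 2)*(d + 4)*(d + 1)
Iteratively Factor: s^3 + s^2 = (s)*(s^2 + s) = s*(s + 1)*(s)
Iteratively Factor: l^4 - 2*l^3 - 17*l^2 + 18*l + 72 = (l - 3)*(l^3 + l^2 - 14*l - 24) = (l - 4)*(l - 3)*(l^2 + 5*l + 6) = (l - 4)*(l - 3)*(l + 3)*(l + 2)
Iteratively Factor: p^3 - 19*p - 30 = (p + 3)*(p^2 - 3*p - 10) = (p - 5)*(p + 3)*(p + 2)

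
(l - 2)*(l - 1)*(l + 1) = l^3 - 2*l^2 - l + 2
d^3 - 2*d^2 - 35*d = d*(d - 7)*(d + 5)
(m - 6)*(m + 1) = m^2 - 5*m - 6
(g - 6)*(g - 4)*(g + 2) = g^3 - 8*g^2 + 4*g + 48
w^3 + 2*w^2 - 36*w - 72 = (w - 6)*(w + 2)*(w + 6)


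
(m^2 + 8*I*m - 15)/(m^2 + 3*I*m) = (m + 5*I)/m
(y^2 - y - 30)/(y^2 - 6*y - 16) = (-y^2 + y + 30)/(-y^2 + 6*y + 16)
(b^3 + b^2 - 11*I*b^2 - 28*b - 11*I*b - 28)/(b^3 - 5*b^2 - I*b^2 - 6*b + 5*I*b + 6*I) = (b^2 - 11*I*b - 28)/(b^2 - b*(6 + I) + 6*I)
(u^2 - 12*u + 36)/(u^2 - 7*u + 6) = (u - 6)/(u - 1)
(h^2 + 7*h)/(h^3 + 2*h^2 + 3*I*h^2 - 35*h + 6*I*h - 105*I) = h/(h^2 + h*(-5 + 3*I) - 15*I)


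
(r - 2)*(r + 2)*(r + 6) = r^3 + 6*r^2 - 4*r - 24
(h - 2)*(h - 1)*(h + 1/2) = h^3 - 5*h^2/2 + h/2 + 1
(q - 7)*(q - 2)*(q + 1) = q^3 - 8*q^2 + 5*q + 14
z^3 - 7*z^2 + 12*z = z*(z - 4)*(z - 3)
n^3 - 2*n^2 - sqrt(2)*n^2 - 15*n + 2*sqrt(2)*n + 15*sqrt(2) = (n - 5)*(n + 3)*(n - sqrt(2))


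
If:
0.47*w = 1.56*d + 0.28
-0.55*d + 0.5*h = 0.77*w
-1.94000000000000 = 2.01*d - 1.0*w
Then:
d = 1.03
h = 7.30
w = 4.00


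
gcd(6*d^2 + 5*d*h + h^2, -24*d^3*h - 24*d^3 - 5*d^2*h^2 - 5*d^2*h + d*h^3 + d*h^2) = 3*d + h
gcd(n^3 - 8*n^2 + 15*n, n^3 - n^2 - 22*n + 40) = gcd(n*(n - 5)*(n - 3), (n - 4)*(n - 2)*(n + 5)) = 1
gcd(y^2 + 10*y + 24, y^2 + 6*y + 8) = y + 4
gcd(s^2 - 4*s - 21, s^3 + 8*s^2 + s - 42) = s + 3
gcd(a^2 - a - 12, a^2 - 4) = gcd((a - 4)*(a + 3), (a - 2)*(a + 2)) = 1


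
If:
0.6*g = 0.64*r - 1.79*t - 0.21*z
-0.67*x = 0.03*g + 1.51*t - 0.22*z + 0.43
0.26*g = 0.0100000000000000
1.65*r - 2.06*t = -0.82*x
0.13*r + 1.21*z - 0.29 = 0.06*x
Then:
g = 0.04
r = 2.25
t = 0.81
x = -2.51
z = -0.13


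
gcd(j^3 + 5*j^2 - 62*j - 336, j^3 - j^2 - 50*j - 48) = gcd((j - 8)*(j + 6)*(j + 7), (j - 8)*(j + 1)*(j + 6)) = j^2 - 2*j - 48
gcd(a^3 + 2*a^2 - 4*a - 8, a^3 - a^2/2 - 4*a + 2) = a^2 - 4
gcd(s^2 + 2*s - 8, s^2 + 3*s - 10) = s - 2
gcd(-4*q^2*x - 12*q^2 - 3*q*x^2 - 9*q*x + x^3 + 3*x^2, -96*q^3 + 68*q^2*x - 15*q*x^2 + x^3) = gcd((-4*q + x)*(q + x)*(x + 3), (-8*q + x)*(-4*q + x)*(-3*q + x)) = -4*q + x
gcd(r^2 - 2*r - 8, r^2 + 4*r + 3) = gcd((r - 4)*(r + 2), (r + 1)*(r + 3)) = 1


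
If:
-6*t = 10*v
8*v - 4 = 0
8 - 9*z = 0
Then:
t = -5/6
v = 1/2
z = 8/9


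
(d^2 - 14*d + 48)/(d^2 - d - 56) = (d - 6)/(d + 7)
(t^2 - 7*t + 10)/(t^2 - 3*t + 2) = (t - 5)/(t - 1)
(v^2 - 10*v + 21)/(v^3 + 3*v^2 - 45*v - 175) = (v - 3)/(v^2 + 10*v + 25)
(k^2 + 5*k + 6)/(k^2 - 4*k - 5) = (k^2 + 5*k + 6)/(k^2 - 4*k - 5)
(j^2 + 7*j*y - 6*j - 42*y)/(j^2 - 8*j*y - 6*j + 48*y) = (-j - 7*y)/(-j + 8*y)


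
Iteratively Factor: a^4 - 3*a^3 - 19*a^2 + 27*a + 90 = (a - 5)*(a^3 + 2*a^2 - 9*a - 18) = (a - 5)*(a + 2)*(a^2 - 9) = (a - 5)*(a + 2)*(a + 3)*(a - 3)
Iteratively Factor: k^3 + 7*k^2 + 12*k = (k + 4)*(k^2 + 3*k) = k*(k + 4)*(k + 3)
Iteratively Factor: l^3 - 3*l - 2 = (l + 1)*(l^2 - l - 2) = (l - 2)*(l + 1)*(l + 1)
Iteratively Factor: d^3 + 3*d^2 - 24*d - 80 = (d + 4)*(d^2 - d - 20) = (d + 4)^2*(d - 5)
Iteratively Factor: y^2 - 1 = (y + 1)*(y - 1)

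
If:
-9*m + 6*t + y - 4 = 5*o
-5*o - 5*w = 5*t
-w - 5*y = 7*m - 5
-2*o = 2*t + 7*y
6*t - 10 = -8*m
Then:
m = 643/992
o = -985/992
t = 199/248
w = 189/992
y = 27/496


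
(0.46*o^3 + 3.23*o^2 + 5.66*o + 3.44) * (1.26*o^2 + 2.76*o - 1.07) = 0.5796*o^5 + 5.3394*o^4 + 15.5542*o^3 + 16.4999*o^2 + 3.4382*o - 3.6808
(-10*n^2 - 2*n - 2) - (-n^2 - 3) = -9*n^2 - 2*n + 1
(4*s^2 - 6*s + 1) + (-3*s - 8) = 4*s^2 - 9*s - 7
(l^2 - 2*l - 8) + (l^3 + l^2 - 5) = l^3 + 2*l^2 - 2*l - 13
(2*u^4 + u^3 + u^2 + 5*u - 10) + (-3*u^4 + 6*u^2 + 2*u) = -u^4 + u^3 + 7*u^2 + 7*u - 10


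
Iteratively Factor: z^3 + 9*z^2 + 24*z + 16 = (z + 4)*(z^2 + 5*z + 4) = (z + 1)*(z + 4)*(z + 4)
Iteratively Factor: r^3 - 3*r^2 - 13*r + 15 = (r - 5)*(r^2 + 2*r - 3) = (r - 5)*(r + 3)*(r - 1)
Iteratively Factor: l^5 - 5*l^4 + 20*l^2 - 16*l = (l)*(l^4 - 5*l^3 + 20*l - 16) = l*(l - 4)*(l^3 - l^2 - 4*l + 4) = l*(l - 4)*(l + 2)*(l^2 - 3*l + 2) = l*(l - 4)*(l - 1)*(l + 2)*(l - 2)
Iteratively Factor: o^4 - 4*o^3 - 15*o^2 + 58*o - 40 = (o - 1)*(o^3 - 3*o^2 - 18*o + 40) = (o - 2)*(o - 1)*(o^2 - o - 20) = (o - 2)*(o - 1)*(o + 4)*(o - 5)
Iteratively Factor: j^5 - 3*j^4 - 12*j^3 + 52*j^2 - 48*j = (j - 2)*(j^4 - j^3 - 14*j^2 + 24*j) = j*(j - 2)*(j^3 - j^2 - 14*j + 24) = j*(j - 2)^2*(j^2 + j - 12) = j*(j - 3)*(j - 2)^2*(j + 4)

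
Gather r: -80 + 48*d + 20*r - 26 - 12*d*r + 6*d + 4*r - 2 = 54*d + r*(24 - 12*d) - 108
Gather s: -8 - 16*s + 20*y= -16*s + 20*y - 8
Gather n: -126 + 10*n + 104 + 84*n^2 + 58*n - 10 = 84*n^2 + 68*n - 32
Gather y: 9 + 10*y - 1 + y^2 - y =y^2 + 9*y + 8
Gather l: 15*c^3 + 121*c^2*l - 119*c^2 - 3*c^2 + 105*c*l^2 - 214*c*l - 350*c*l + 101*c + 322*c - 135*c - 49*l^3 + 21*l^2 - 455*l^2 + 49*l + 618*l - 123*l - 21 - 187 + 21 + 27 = 15*c^3 - 122*c^2 + 288*c - 49*l^3 + l^2*(105*c - 434) + l*(121*c^2 - 564*c + 544) - 160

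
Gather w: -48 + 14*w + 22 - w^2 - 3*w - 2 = -w^2 + 11*w - 28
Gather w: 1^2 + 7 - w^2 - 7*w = -w^2 - 7*w + 8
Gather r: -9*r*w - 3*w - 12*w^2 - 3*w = -9*r*w - 12*w^2 - 6*w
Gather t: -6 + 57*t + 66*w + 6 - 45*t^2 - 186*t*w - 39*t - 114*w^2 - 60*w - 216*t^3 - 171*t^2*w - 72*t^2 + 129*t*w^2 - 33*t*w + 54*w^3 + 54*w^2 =-216*t^3 + t^2*(-171*w - 117) + t*(129*w^2 - 219*w + 18) + 54*w^3 - 60*w^2 + 6*w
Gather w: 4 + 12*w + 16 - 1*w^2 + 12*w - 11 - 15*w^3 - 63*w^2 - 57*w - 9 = -15*w^3 - 64*w^2 - 33*w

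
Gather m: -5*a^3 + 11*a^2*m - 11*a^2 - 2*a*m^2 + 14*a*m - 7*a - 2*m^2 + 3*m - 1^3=-5*a^3 - 11*a^2 - 7*a + m^2*(-2*a - 2) + m*(11*a^2 + 14*a + 3) - 1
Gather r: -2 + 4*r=4*r - 2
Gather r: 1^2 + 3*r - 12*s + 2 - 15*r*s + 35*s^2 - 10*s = r*(3 - 15*s) + 35*s^2 - 22*s + 3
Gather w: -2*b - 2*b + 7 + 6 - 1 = 12 - 4*b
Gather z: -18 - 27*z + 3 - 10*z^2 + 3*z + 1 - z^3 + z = -z^3 - 10*z^2 - 23*z - 14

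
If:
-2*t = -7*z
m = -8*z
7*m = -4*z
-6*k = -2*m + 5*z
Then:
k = 0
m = 0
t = 0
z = 0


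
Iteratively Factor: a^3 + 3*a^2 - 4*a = (a)*(a^2 + 3*a - 4) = a*(a + 4)*(a - 1)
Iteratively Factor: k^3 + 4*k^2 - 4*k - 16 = (k + 4)*(k^2 - 4) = (k - 2)*(k + 4)*(k + 2)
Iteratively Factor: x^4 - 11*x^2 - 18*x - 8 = (x + 2)*(x^3 - 2*x^2 - 7*x - 4) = (x - 4)*(x + 2)*(x^2 + 2*x + 1) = (x - 4)*(x + 1)*(x + 2)*(x + 1)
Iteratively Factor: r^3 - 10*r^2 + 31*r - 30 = (r - 3)*(r^2 - 7*r + 10) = (r - 3)*(r - 2)*(r - 5)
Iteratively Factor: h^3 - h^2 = (h - 1)*(h^2) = h*(h - 1)*(h)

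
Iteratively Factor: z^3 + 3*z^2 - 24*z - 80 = (z + 4)*(z^2 - z - 20) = (z - 5)*(z + 4)*(z + 4)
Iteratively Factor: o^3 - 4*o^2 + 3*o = (o - 3)*(o^2 - o) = (o - 3)*(o - 1)*(o)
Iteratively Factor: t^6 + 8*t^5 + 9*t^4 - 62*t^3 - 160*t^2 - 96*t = (t + 1)*(t^5 + 7*t^4 + 2*t^3 - 64*t^2 - 96*t) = (t - 3)*(t + 1)*(t^4 + 10*t^3 + 32*t^2 + 32*t) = (t - 3)*(t + 1)*(t + 4)*(t^3 + 6*t^2 + 8*t) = (t - 3)*(t + 1)*(t + 2)*(t + 4)*(t^2 + 4*t) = (t - 3)*(t + 1)*(t + 2)*(t + 4)^2*(t)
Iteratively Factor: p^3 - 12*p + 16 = (p - 2)*(p^2 + 2*p - 8) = (p - 2)^2*(p + 4)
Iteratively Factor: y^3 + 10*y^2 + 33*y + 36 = (y + 4)*(y^2 + 6*y + 9) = (y + 3)*(y + 4)*(y + 3)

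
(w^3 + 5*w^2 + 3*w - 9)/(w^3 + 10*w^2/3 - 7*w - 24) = 3*(w - 1)/(3*w - 8)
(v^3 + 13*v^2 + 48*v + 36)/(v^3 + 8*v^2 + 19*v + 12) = (v^2 + 12*v + 36)/(v^2 + 7*v + 12)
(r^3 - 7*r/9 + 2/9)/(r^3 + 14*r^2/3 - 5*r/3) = (3*r^2 + r - 2)/(3*r*(r + 5))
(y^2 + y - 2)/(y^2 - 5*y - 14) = (y - 1)/(y - 7)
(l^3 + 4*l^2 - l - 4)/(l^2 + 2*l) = (l^3 + 4*l^2 - l - 4)/(l*(l + 2))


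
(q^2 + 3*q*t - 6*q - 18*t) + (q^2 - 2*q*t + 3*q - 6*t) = 2*q^2 + q*t - 3*q - 24*t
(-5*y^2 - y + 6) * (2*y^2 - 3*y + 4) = -10*y^4 + 13*y^3 - 5*y^2 - 22*y + 24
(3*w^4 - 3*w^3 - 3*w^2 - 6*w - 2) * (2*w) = 6*w^5 - 6*w^4 - 6*w^3 - 12*w^2 - 4*w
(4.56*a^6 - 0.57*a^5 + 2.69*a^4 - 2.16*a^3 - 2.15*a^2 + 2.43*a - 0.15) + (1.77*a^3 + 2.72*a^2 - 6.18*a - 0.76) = 4.56*a^6 - 0.57*a^5 + 2.69*a^4 - 0.39*a^3 + 0.57*a^2 - 3.75*a - 0.91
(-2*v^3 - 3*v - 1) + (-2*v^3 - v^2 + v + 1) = -4*v^3 - v^2 - 2*v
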